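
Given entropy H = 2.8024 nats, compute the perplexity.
16.4842

Perplexity is e^H (or exp(H) for natural log).

H = 2.8024 nats
Perplexity = e^2.8024 = 16.4842

Interpretation: The model's uncertainty is equivalent to choosing uniformly among 16.5 options.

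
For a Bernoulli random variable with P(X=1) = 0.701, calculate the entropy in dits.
0.2649 dits

The binary entropy function is:
H(p) = -p log(p) - (1-p) log(1-p)

H(0.701) = -0.701 × log_10(0.701) - 0.299 × log_10(0.299)
H(0.701) = 0.2649 dits

Note: Binary entropy is maximized at p=0.5 (H=1 bit) and minimized at p=0 or p=1 (H=0).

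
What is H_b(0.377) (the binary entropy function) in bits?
0.9559 bits

The binary entropy function is:
H(p) = -p log(p) - (1-p) log(1-p)

H(0.377) = -0.377 × log_2(0.377) - 0.623 × log_2(0.623)
H(0.377) = 0.9559 bits

Note: Binary entropy is maximized at p=0.5 (H=1 bit) and minimized at p=0 or p=1 (H=0).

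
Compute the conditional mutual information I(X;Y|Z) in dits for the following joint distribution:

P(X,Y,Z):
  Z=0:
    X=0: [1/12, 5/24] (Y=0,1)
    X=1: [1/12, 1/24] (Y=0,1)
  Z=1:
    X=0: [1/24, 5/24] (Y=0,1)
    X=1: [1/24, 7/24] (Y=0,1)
0.0119 dits

Conditional mutual information: I(X;Y|Z) = H(X|Z) + H(Y|Z) - H(X,Y|Z)

H(Z) = 0.2950
H(X,Z) = 0.5785 → H(X|Z) = 0.2835
H(Y,Z) = 0.5207 → H(Y|Z) = 0.2257
H(X,Y,Z) = 0.7923 → H(X,Y|Z) = 0.4973

I(X;Y|Z) = 0.2835 + 0.2257 - 0.4973 = 0.0119 dits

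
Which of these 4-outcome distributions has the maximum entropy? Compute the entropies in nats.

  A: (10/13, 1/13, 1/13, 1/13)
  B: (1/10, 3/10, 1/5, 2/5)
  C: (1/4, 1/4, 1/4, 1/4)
C

For a discrete distribution over n outcomes, entropy is maximized by the uniform distribution.

Computing entropies:
H(A) = 0.7937 nats
H(B) = 1.2799 nats
H(C) = 1.3863 nats

The uniform distribution (where all probabilities equal 1/4) achieves the maximum entropy of log_e(4) = 1.3863 nats.

Distribution C has the highest entropy.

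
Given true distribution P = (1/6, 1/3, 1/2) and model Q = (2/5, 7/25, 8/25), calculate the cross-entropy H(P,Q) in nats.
1.1468 nats

Cross-entropy: H(P,Q) = -Σ p(x) log q(x)

Alternatively: H(P,Q) = H(P) + D_KL(P||Q)
H(P) = 1.0114 nats
D_KL(P||Q) = 0.1353 nats

H(P,Q) = 1.0114 + 0.1353 = 1.1468 nats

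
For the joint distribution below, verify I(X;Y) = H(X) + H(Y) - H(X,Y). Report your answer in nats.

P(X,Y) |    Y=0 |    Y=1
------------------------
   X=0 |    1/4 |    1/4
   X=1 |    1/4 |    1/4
I(X;Y) = 0.0000 nats

Mutual information has multiple equivalent forms:
- I(X;Y) = H(X) - H(X|Y)
- I(X;Y) = H(Y) - H(Y|X)
- I(X;Y) = H(X) + H(Y) - H(X,Y)

Computing all quantities:
H(X) = 0.6931, H(Y) = 0.6931, H(X,Y) = 1.3863
H(X|Y) = 0.6931, H(Y|X) = 0.6931

Verification:
H(X) - H(X|Y) = 0.6931 - 0.6931 = 0.0000
H(Y) - H(Y|X) = 0.6931 - 0.6931 = 0.0000
H(X) + H(Y) - H(X,Y) = 0.6931 + 0.6931 - 1.3863 = 0.0000

All forms give I(X;Y) = 0.0000 nats. ✓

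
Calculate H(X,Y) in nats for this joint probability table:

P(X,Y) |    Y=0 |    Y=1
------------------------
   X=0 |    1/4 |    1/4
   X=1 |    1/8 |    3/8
1.3209 nats

Joint entropy is H(X,Y) = -Σ_{x,y} p(x,y) log p(x,y).

Summing over all non-zero entries:
H(X,Y) = -[1/4·log_e(1/4) + 1/4·log_e(1/4) + 1/8·log_e(1/8) + 3/8·log_e(3/8)]
H(X,Y) = 1.3209 nats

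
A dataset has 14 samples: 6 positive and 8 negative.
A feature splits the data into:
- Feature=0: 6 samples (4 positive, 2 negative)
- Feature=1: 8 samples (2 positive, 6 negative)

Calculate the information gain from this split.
0.1281 bits

Information Gain = H(Y) - H(Y|Feature)

Before split:
P(positive) = 6/14 = 0.4286
H(Y) = 0.9852 bits

After split:
Feature=0: H = 0.9183 bits (weight = 6/14)
Feature=1: H = 0.8113 bits (weight = 8/14)
H(Y|Feature) = (6/14)×0.9183 + (8/14)×0.8113 = 0.8571 bits

Information Gain = 0.9852 - 0.8571 = 0.1281 bits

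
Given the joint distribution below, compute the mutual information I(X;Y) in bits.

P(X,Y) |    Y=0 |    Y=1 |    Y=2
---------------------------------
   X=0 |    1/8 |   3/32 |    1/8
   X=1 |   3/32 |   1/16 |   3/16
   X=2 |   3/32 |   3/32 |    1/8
0.0213 bits

Mutual information: I(X;Y) = H(X) + H(Y) - H(X,Y)

Marginals:
P(X) = (11/32, 11/32, 5/16), H(X) = 1.5835 bits
P(Y) = (5/16, 1/4, 7/16), H(Y) = 1.5462 bits

Joint entropy: H(X,Y) = 3.1085 bits

I(X;Y) = 1.5835 + 1.5462 - 3.1085 = 0.0213 bits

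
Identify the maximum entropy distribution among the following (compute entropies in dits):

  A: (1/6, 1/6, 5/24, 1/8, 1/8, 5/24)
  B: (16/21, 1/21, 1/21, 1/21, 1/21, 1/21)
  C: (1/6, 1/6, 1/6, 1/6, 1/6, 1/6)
C

For a discrete distribution over n outcomes, entropy is maximized by the uniform distribution.

Computing entropies:
H(A) = 0.7690 dits
H(B) = 0.4048 dits
H(C) = 0.7782 dits

The uniform distribution (where all probabilities equal 1/6) achieves the maximum entropy of log_10(6) = 0.7782 dits.

Distribution C has the highest entropy.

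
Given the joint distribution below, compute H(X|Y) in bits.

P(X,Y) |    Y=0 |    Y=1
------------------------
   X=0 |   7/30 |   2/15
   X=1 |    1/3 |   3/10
0.9397 bits

Using the chain rule: H(X|Y) = H(X,Y) - H(Y)

First, compute H(X,Y) = 1.9269 bits

Marginal P(Y) = (17/30, 13/30)
H(Y) = 0.9871 bits

H(X|Y) = H(X,Y) - H(Y) = 1.9269 - 0.9871 = 0.9397 bits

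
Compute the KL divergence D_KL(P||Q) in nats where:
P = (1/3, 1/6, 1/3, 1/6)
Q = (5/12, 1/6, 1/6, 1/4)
0.0891 nats

KL divergence: D_KL(P||Q) = Σ p(x) log(p(x)/q(x))

Computing term by term:
  x=0: 1/3 × log_e[(1/3)/(5/12)] = 1/3 × -0.2231 = -0.0744
  x=1: 1/6 × log_e[(1/6)/(1/6)] = 1/6 × 0.0000 = 0.0000
  x=2: 1/3 × log_e[(1/3)/(1/6)] = 1/3 × 0.6931 = 0.2310
  x=3: 1/6 × log_e[(1/6)/(1/4)] = 1/6 × -0.4055 = -0.0676

D_KL(P||Q) = 0.0891 nats

Note: KL divergence is always non-negative and equals 0 iff P = Q.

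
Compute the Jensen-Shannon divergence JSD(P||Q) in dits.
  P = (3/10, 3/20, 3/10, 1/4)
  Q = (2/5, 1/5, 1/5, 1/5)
0.0051 dits

Jensen-Shannon divergence is:
JSD(P||Q) = 0.5 × D_KL(P||M) + 0.5 × D_KL(Q||M)
where M = 0.5 × (P + Q) is the mixture distribution.

M = 0.5 × (3/10, 3/20, 3/10, 1/4) + 0.5 × (2/5, 1/5, 1/5, 1/5) = (7/20, 7/40, 1/4, 9/40)

D_KL(P||M) = 0.0051 dits
D_KL(Q||M) = 0.0052 dits

JSD(P||Q) = 0.5 × 0.0051 + 0.5 × 0.0052 = 0.0051 dits

Unlike KL divergence, JSD is symmetric and bounded: 0 ≤ JSD ≤ log(2).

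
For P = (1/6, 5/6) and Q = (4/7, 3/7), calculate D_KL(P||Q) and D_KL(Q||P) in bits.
D_KL(P||Q) = 0.5032, D_KL(Q||P) = 0.6046

KL divergence is not symmetric: D_KL(P||Q) ≠ D_KL(Q||P) in general.

D_KL(P||Q) = 0.5032 bits
D_KL(Q||P) = 0.6046 bits

No, they are not equal!

This asymmetry is why KL divergence is not a true distance metric.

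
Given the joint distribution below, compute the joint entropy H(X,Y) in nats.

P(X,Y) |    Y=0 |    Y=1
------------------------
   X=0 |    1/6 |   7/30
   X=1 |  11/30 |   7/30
1.3456 nats

Joint entropy is H(X,Y) = -Σ_{x,y} p(x,y) log p(x,y).

Summing over all non-zero entries:
H(X,Y) = -[1/6·log_e(1/6) + 7/30·log_e(7/30) + 11/30·log_e(11/30) + 7/30·log_e(7/30)]
H(X,Y) = 1.3456 nats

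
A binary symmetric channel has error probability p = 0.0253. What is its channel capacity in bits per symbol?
0.8298 bits

For a binary symmetric channel (BSC) with error probability p:
Capacity C = 1 - H(p) bits per symbol

where H(p) = -p log₂(p) - (1-p) log₂(1-p) is the binary entropy function.

H(0.0253) = 0.1702 bits
C = 1 - 0.1702 = 0.8298 bits per symbol

This means we can reliably transmit up to 0.8298 bits of information per channel use.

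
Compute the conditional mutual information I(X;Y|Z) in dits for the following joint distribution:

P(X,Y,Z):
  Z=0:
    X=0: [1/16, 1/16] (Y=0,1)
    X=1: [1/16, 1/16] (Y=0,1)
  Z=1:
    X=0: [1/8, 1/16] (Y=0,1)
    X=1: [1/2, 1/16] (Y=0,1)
0.0097 dits

Conditional mutual information: I(X;Y|Z) = H(X|Z) + H(Y|Z) - H(X,Y|Z)

H(Z) = 0.2442
H(X,Z) = 0.5026 → H(X|Z) = 0.2584
H(Y,Z) = 0.4662 → H(Y|Z) = 0.2220
H(X,Y,Z) = 0.7149 → H(X,Y|Z) = 0.4707

I(X;Y|Z) = 0.2584 + 0.2220 - 0.4707 = 0.0097 dits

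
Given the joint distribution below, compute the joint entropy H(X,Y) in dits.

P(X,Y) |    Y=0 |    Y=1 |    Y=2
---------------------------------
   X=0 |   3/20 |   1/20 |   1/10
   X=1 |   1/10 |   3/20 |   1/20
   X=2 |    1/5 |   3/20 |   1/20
0.9057 dits

Joint entropy is H(X,Y) = -Σ_{x,y} p(x,y) log p(x,y).

Summing over all non-zero entries:
H(X,Y) = -[3/20·log_10(3/20) + 1/20·log_10(1/20) + 1/10·log_10(1/10) + 1/10·log_10(1/10) + 3/20·log_10(3/20) + 1/20·log_10(1/20) + 1/5·log_10(1/5) + 3/20·log_10(3/20) + 1/20·log_10(1/20)]
H(X,Y) = 0.9057 dits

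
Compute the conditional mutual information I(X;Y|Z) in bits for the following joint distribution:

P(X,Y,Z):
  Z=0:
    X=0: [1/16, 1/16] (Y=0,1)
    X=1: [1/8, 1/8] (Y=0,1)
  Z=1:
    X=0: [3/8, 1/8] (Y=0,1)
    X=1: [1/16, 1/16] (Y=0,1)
0.0202 bits

Conditional mutual information: I(X;Y|Z) = H(X|Z) + H(Y|Z) - H(X,Y|Z)

H(Z) = 0.9544
H(X,Z) = 1.7500 → H(X|Z) = 0.7956
H(Y,Z) = 1.8802 → H(Y|Z) = 0.9258
H(X,Y,Z) = 2.6556 → H(X,Y|Z) = 1.7012

I(X;Y|Z) = 0.7956 + 0.9258 - 1.7012 = 0.0202 bits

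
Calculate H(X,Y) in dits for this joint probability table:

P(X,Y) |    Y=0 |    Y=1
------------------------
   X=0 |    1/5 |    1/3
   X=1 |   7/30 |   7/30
0.5938 dits

Joint entropy is H(X,Y) = -Σ_{x,y} p(x,y) log p(x,y).

Summing over all non-zero entries:
H(X,Y) = -[1/5·log_10(1/5) + 1/3·log_10(1/3) + 7/30·log_10(7/30) + 7/30·log_10(7/30)]
H(X,Y) = 0.5938 dits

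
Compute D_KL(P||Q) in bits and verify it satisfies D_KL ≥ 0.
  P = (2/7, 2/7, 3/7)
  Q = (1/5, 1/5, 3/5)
0.0860 bits

KL divergence satisfies the Gibbs inequality: D_KL(P||Q) ≥ 0 for all distributions P, Q.

D_KL(P||Q) = Σ p(x) log(p(x)/q(x))
Term by term:
  x=0: 2/7 × log_2[(2/7)/(1/5)] = 0.1470
  x=1: 2/7 × log_2[(2/7)/(1/5)] = 0.1470
  x=2: 3/7 × log_2[(3/7)/(3/5)] = -0.2080
D_KL(P||Q) = 0.0860 bits

D_KL(P||Q) = 0.0860 ≥ 0 ✓

This non-negativity is a fundamental property: relative entropy cannot be negative because it measures how different Q is from P.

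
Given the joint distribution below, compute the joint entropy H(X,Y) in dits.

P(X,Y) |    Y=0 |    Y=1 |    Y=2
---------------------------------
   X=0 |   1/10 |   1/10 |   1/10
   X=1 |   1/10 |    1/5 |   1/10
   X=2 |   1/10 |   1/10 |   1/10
0.9398 dits

Joint entropy is H(X,Y) = -Σ_{x,y} p(x,y) log p(x,y).

Summing over all non-zero entries:
H(X,Y) = -[1/10·log_10(1/10) + 1/10·log_10(1/10) + 1/10·log_10(1/10) + 1/10·log_10(1/10) + 1/5·log_10(1/5) + 1/10·log_10(1/10) + 1/10·log_10(1/10) + 1/10·log_10(1/10) + 1/10·log_10(1/10)]
H(X,Y) = 0.9398 dits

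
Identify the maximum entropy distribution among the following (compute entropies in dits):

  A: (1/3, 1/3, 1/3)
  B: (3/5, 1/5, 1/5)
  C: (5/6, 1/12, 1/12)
A

For a discrete distribution over n outcomes, entropy is maximized by the uniform distribution.

Computing entropies:
H(A) = 0.4771 dits
H(B) = 0.4127 dits
H(C) = 0.2458 dits

The uniform distribution (where all probabilities equal 1/3) achieves the maximum entropy of log_10(3) = 0.4771 dits.

Distribution A has the highest entropy.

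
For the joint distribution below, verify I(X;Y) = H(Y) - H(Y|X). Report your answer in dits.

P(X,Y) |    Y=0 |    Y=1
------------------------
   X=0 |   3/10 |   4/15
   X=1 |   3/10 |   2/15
I(X;Y) = 0.0060 dits

Mutual information has multiple equivalent forms:
- I(X;Y) = H(X) - H(X|Y)
- I(X;Y) = H(Y) - H(Y|X)
- I(X;Y) = H(X) + H(Y) - H(X,Y)

Computing all quantities:
H(X) = 0.2972, H(Y) = 0.2923, H(X,Y) = 0.5835
H(X|Y) = 0.2912, H(Y|X) = 0.2863

Verification:
H(X) - H(X|Y) = 0.2972 - 0.2912 = 0.0060
H(Y) - H(Y|X) = 0.2923 - 0.2863 = 0.0060
H(X) + H(Y) - H(X,Y) = 0.2972 + 0.2923 - 0.5835 = 0.0060

All forms give I(X;Y) = 0.0060 dits. ✓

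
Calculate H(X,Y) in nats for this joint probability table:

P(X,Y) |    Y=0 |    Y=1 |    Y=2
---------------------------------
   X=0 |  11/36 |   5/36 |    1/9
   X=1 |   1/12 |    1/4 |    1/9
1.6784 nats

Joint entropy is H(X,Y) = -Σ_{x,y} p(x,y) log p(x,y).

Summing over all non-zero entries:
H(X,Y) = -[11/36·log_e(11/36) + 5/36·log_e(5/36) + 1/9·log_e(1/9) + 1/12·log_e(1/12) + 1/4·log_e(1/4) + 1/9·log_e(1/9)]
H(X,Y) = 1.6784 nats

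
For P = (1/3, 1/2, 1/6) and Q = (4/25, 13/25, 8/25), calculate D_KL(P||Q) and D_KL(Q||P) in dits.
D_KL(P||Q) = 0.0505, D_KL(Q||P) = 0.0485

KL divergence is not symmetric: D_KL(P||Q) ≠ D_KL(Q||P) in general.

D_KL(P||Q) = 0.0505 dits
D_KL(Q||P) = 0.0485 dits

No, they are not equal!

This asymmetry is why KL divergence is not a true distance metric.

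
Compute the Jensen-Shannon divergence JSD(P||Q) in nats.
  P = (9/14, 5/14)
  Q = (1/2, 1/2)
0.0105 nats

Jensen-Shannon divergence is:
JSD(P||Q) = 0.5 × D_KL(P||M) + 0.5 × D_KL(Q||M)
where M = 0.5 × (P + Q) is the mixture distribution.

M = 0.5 × (9/14, 5/14) + 0.5 × (1/2, 1/2) = (4/7, 3/7)

D_KL(P||M) = 0.0106 nats
D_KL(Q||M) = 0.0103 nats

JSD(P||Q) = 0.5 × 0.0106 + 0.5 × 0.0103 = 0.0105 nats

Unlike KL divergence, JSD is symmetric and bounded: 0 ≤ JSD ≤ log(2).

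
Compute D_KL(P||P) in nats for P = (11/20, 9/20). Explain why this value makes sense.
0.0000 nats

KL divergence satisfies the Gibbs inequality: D_KL(P||Q) ≥ 0 for all distributions P, Q.

D_KL(P||Q) = Σ p(x) log(p(x)/q(x))
Each term is p(x) × log_e(p(x)/p(x)) = p(x) × log_e(1) = 0, so the sum is 0.
D_KL(P||Q) = 0.0000 nats

When P = Q, the KL divergence is exactly 0, as there is no 'divergence' between identical distributions.

This non-negativity is a fundamental property: relative entropy cannot be negative because it measures how different Q is from P.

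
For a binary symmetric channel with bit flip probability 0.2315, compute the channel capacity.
0.2194 bits

For a binary symmetric channel (BSC) with error probability p:
Capacity C = 1 - H(p) bits per symbol

where H(p) = -p log₂(p) - (1-p) log₂(1-p) is the binary entropy function.

H(0.2315) = 0.7806 bits
C = 1 - 0.7806 = 0.2194 bits per symbol

This means we can reliably transmit up to 0.2194 bits of information per channel use.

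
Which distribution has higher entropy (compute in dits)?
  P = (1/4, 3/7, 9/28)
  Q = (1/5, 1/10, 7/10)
P

Computing entropies in dits:
H(P) = 0.4667
H(Q) = 0.3482

Distribution P has higher entropy.

Intuition: The distribution closer to uniform (more spread out) has higher entropy.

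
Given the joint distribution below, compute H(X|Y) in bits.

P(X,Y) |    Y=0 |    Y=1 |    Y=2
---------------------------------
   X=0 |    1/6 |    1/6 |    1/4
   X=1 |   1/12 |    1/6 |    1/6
0.9675 bits

Using the chain rule: H(X|Y) = H(X,Y) - H(Y)

First, compute H(X,Y) = 2.5221 bits

Marginal P(Y) = (1/4, 1/3, 5/12)
H(Y) = 1.5546 bits

H(X|Y) = H(X,Y) - H(Y) = 2.5221 - 1.5546 = 0.9675 bits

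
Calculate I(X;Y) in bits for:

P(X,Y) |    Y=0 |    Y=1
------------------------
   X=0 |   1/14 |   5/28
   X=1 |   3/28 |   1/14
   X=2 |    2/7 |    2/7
0.0357 bits

Mutual information: I(X;Y) = H(X) + H(Y) - H(X,Y)

Marginals:
P(X) = (1/4, 5/28, 4/7), H(X) = 1.4052 bits
P(Y) = (13/28, 15/28), H(Y) = 0.9963 bits

Joint entropy: H(X,Y) = 2.3658 bits

I(X;Y) = 1.4052 + 0.9963 - 2.3658 = 0.0357 bits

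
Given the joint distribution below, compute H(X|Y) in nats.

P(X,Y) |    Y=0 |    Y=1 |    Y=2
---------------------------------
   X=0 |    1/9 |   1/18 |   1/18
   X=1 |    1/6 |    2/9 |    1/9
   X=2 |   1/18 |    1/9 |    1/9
1.0018 nats

Using the chain rule: H(X|Y) = H(X,Y) - H(Y)

First, compute H(X,Y) = 2.0911 nats

Marginal P(Y) = (1/3, 7/18, 5/18)
H(Y) = 1.0893 nats

H(X|Y) = H(X,Y) - H(Y) = 2.0911 - 1.0893 = 1.0018 nats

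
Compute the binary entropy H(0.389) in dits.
0.2902 dits

The binary entropy function is:
H(p) = -p log(p) - (1-p) log(1-p)

H(0.389) = -0.389 × log_10(0.389) - 0.611 × log_10(0.611)
H(0.389) = 0.2902 dits

Note: Binary entropy is maximized at p=0.5 (H=1 bit) and minimized at p=0 or p=1 (H=0).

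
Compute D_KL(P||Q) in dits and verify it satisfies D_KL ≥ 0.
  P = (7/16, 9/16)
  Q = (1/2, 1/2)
0.0034 dits

KL divergence satisfies the Gibbs inequality: D_KL(P||Q) ≥ 0 for all distributions P, Q.

D_KL(P||Q) = Σ p(x) log(p(x)/q(x))
Term by term:
  x=0: 7/16 × log_10[(7/16)/(1/2)] = -0.0254
  x=1: 9/16 × log_10[(9/16)/(1/2)] = 0.0288
D_KL(P||Q) = 0.0034 dits

D_KL(P||Q) = 0.0034 ≥ 0 ✓

This non-negativity is a fundamental property: relative entropy cannot be negative because it measures how different Q is from P.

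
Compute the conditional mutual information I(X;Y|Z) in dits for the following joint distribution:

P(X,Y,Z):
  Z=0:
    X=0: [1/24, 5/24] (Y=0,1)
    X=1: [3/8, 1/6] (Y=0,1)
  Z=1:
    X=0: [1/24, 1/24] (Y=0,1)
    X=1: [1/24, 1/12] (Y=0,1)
0.0450 dits

Conditional mutual information: I(X;Y|Z) = H(X|Z) + H(Y|Z) - H(X,Y|Z)

H(Z) = 0.2222
H(X,Z) = 0.4976 → H(X|Z) = 0.2753
H(Y,Z) = 0.5210 → H(Y|Z) = 0.2987
H(X,Y,Z) = 0.7513 → H(X,Y|Z) = 0.5291

I(X;Y|Z) = 0.2753 + 0.2987 - 0.5291 = 0.0450 dits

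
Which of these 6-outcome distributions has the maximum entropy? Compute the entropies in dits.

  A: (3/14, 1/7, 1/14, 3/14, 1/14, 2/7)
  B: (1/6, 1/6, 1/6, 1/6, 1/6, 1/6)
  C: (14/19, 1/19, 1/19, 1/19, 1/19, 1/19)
B

For a discrete distribution over n outcomes, entropy is maximized by the uniform distribution.

Computing entropies:
H(A) = 0.7266 dits
H(B) = 0.7782 dits
H(C) = 0.4342 dits

The uniform distribution (where all probabilities equal 1/6) achieves the maximum entropy of log_10(6) = 0.7782 dits.

Distribution B has the highest entropy.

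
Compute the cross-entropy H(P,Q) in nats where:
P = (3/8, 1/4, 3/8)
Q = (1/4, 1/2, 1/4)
1.2130 nats

Cross-entropy: H(P,Q) = -Σ p(x) log q(x)

Alternatively: H(P,Q) = H(P) + D_KL(P||Q)
H(P) = 1.0822 nats
D_KL(P||Q) = 0.1308 nats

H(P,Q) = 1.0822 + 0.1308 = 1.2130 nats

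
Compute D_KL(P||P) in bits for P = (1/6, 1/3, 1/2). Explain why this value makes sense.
0.0000 bits

KL divergence satisfies the Gibbs inequality: D_KL(P||Q) ≥ 0 for all distributions P, Q.

D_KL(P||Q) = Σ p(x) log(p(x)/q(x))
Each term is p(x) × log_2(p(x)/p(x)) = p(x) × log_2(1) = 0, so the sum is 0.
D_KL(P||Q) = 0.0000 bits

When P = Q, the KL divergence is exactly 0, as there is no 'divergence' between identical distributions.

This non-negativity is a fundamental property: relative entropy cannot be negative because it measures how different Q is from P.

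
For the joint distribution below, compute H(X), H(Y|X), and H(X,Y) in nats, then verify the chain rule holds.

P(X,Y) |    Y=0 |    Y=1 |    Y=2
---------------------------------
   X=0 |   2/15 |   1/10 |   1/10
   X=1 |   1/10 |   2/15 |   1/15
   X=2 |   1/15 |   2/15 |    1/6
H(X,Y) = 2.1564, H(X) = 1.0953, H(Y|X) = 1.0612 (all in nats)

Chain rule: H(X,Y) = H(X) + H(Y|X)

Left side — joint entropy directly:
H(X,Y) = -Σ p(x,y) log p(x,y) = 2.1564 nats

Right side — compute H(Y|X) from the conditional distributions:
P(X) = (1/3, 3/10, 11/30), so H(X) = 1.0953 nats
H(Y|X) = Σ_x P(X=x) · H(Y|X=x):
  P(Y|X=0) = (2/5, 3/10, 3/10), H(Y|X=0) = 1.0889, weight P(X=0) = 1/3
  P(Y|X=1) = (1/3, 4/9, 2/9), H(Y|X=1) = 1.0609, weight P(X=1) = 3/10
  P(Y|X=2) = (2/11, 4/11, 5/11), H(Y|X=2) = 1.0362, weight P(X=2) = 11/30
H(Y|X) = 1.0612 nats

H(X) + H(Y|X) = 1.0953 + 1.0612 = 2.1564 nats

Both sides equal 2.1564 nats. ✓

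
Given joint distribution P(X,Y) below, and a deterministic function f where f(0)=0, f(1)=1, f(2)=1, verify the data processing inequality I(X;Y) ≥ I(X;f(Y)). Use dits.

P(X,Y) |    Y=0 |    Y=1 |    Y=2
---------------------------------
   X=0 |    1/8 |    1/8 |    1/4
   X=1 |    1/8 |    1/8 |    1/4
I(X;Y) = 0.0000, I(X;f(Y)) = 0.0000, inequality holds: 0.0000 ≥ 0.0000

Data Processing Inequality: For any Markov chain X → Y → Z, we have I(X;Y) ≥ I(X;Z).

Here Z = f(Y) is a deterministic function of Y, forming X → Y → Z.

Original I(X;Y) = 0.0000 dits

After applying f:
P(X,Z) where Z=f(Y):
- P(X,Z=0) = P(X,Y=0)
- P(X,Z=1) = P(X,Y=1) + P(X,Y=2)

I(X;Z) = I(X;f(Y)) = 0.0000 dits

Verification: 0.0000 ≥ 0.0000 ✓

Information cannot be created by processing; the function f can only lose information about X.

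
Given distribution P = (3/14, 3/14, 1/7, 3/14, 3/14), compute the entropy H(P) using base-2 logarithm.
2.3060 bits

Shannon entropy is H(X) = -Σ p(x) log p(x).

For P = (3/14, 3/14, 1/7, 3/14, 3/14):
H = -3/14 × log_2(3/14) -3/14 × log_2(3/14) -1/7 × log_2(1/7) -3/14 × log_2(3/14) -3/14 × log_2(3/14)
H = 2.3060 bits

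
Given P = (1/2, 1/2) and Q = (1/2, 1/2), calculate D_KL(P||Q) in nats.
0.0000 nats

KL divergence: D_KL(P||Q) = Σ p(x) log(p(x)/q(x))

Computing term by term:
  x=0: 1/2 × log_e[(1/2)/(1/2)] = 1/2 × 0.0000 = 0.0000
  x=1: 1/2 × log_e[(1/2)/(1/2)] = 1/2 × 0.0000 = 0.0000

D_KL(P||Q) = 0.0000 nats

Note: KL divergence is always non-negative and equals 0 iff P = Q.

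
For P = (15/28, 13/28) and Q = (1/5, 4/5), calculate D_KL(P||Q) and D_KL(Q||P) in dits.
D_KL(P||Q) = 0.1195, D_KL(Q||P) = 0.1035

KL divergence is not symmetric: D_KL(P||Q) ≠ D_KL(Q||P) in general.

D_KL(P||Q) = 0.1195 dits
D_KL(Q||P) = 0.1035 dits

No, they are not equal!

This asymmetry is why KL divergence is not a true distance metric.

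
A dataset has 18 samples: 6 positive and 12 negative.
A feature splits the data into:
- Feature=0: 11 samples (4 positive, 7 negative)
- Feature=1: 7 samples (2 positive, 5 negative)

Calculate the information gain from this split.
0.0047 bits

Information Gain = H(Y) - H(Y|Feature)

Before split:
P(positive) = 6/18 = 0.3333
H(Y) = 0.9183 bits

After split:
Feature=0: H = 0.9457 bits (weight = 11/18)
Feature=1: H = 0.8631 bits (weight = 7/18)
H(Y|Feature) = (11/18)×0.9457 + (7/18)×0.8631 = 0.9136 bits

Information Gain = 0.9183 - 0.9136 = 0.0047 bits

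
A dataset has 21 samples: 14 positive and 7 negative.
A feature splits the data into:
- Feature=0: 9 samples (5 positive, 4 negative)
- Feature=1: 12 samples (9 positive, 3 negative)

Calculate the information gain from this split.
0.0300 bits

Information Gain = H(Y) - H(Y|Feature)

Before split:
P(positive) = 14/21 = 0.6667
H(Y) = 0.9183 bits

After split:
Feature=0: H = 0.9911 bits (weight = 9/21)
Feature=1: H = 0.8113 bits (weight = 12/21)
H(Y|Feature) = (9/21)×0.9911 + (12/21)×0.8113 = 0.8883 bits

Information Gain = 0.9183 - 0.8883 = 0.0300 bits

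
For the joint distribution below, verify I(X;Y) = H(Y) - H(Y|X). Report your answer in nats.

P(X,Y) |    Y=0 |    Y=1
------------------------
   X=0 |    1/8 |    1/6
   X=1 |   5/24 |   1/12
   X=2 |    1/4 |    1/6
I(X;Y) = 0.0251 nats

Mutual information has multiple equivalent forms:
- I(X;Y) = H(X) - H(X|Y)
- I(X;Y) = H(Y) - H(Y|X)
- I(X;Y) = H(X) + H(Y) - H(X,Y)

Computing all quantities:
H(X) = 1.0835, H(Y) = 0.6792, H(X,Y) = 1.7376
H(X|Y) = 1.0584, H(Y|X) = 0.6541

Verification:
H(X) - H(X|Y) = 1.0835 - 1.0584 = 0.0251
H(Y) - H(Y|X) = 0.6792 - 0.6541 = 0.0251
H(X) + H(Y) - H(X,Y) = 1.0835 + 0.6792 - 1.7376 = 0.0251

All forms give I(X;Y) = 0.0251 nats. ✓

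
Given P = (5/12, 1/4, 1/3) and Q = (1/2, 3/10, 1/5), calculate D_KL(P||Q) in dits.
0.0212 dits

KL divergence: D_KL(P||Q) = Σ p(x) log(p(x)/q(x))

Computing term by term:
  x=0: 5/12 × log_10[(5/12)/(1/2)] = 5/12 × -0.0792 = -0.0330
  x=1: 1/4 × log_10[(1/4)/(3/10)] = 1/4 × -0.0792 = -0.0198
  x=2: 1/3 × log_10[(1/3)/(1/5)] = 1/3 × 0.2218 = 0.0739

D_KL(P||Q) = 0.0212 dits

Note: KL divergence is always non-negative and equals 0 iff P = Q.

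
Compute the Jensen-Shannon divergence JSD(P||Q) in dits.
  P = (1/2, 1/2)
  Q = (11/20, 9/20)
0.0005 dits

Jensen-Shannon divergence is:
JSD(P||Q) = 0.5 × D_KL(P||M) + 0.5 × D_KL(Q||M)
where M = 0.5 × (P + Q) is the mixture distribution.

M = 0.5 × (1/2, 1/2) + 0.5 × (11/20, 9/20) = (21/40, 19/40)

D_KL(P||M) = 0.0005 dits
D_KL(Q||M) = 0.0005 dits

JSD(P||Q) = 0.5 × 0.0005 + 0.5 × 0.0005 = 0.0005 dits

Unlike KL divergence, JSD is symmetric and bounded: 0 ≤ JSD ≤ log(2).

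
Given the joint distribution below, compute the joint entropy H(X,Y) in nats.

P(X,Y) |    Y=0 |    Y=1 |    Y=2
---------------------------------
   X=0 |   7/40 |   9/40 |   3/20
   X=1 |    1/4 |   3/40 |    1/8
1.7260 nats

Joint entropy is H(X,Y) = -Σ_{x,y} p(x,y) log p(x,y).

Summing over all non-zero entries:
H(X,Y) = -[7/40·log_e(7/40) + 9/40·log_e(9/40) + 3/20·log_e(3/20) + 1/4·log_e(1/4) + 3/40·log_e(3/40) + 1/8·log_e(1/8)]
H(X,Y) = 1.7260 nats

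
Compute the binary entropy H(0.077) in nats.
0.2714 nats

The binary entropy function is:
H(p) = -p log(p) - (1-p) log(1-p)

H(0.077) = -0.077 × log_e(0.077) - 0.923 × log_e(0.923)
H(0.077) = 0.2714 nats

Note: Binary entropy is maximized at p=0.5 (H=1 bit) and minimized at p=0 or p=1 (H=0).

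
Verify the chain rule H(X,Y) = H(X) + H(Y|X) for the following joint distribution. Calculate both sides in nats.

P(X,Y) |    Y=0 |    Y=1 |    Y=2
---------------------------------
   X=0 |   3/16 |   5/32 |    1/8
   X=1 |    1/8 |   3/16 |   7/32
H(X,Y) = 1.7701, H(X) = 0.6912, H(Y|X) = 1.0789 (all in nats)

Chain rule: H(X,Y) = H(X) + H(Y|X)

Left side — joint entropy directly:
H(X,Y) = -Σ p(x,y) log p(x,y) = 1.7701 nats

Right side — compute H(Y|X) from the conditional distributions:
P(X) = (15/32, 17/32), so H(X) = 0.6912 nats
H(Y|X) = Σ_x P(X=x) · H(Y|X=x):
  P(Y|X=0) = (2/5, 1/3, 4/15), H(Y|X=0) = 1.0852, weight P(X=0) = 15/32
  P(Y|X=1) = (4/17, 6/17, 7/17), H(Y|X=1) = 1.0734, weight P(X=1) = 17/32
H(Y|X) = 1.0789 nats

H(X) + H(Y|X) = 0.6912 + 1.0789 = 1.7701 nats

Both sides equal 1.7701 nats. ✓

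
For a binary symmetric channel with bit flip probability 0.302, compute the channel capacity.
0.1163 bits

For a binary symmetric channel (BSC) with error probability p:
Capacity C = 1 - H(p) bits per symbol

where H(p) = -p log₂(p) - (1-p) log₂(1-p) is the binary entropy function.

H(0.302) = 0.8837 bits
C = 1 - 0.8837 = 0.1163 bits per symbol

This means we can reliably transmit up to 0.1163 bits of information per channel use.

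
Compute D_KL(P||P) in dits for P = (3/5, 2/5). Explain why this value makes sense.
0.0000 dits

KL divergence satisfies the Gibbs inequality: D_KL(P||Q) ≥ 0 for all distributions P, Q.

D_KL(P||Q) = Σ p(x) log(p(x)/q(x))
Each term is p(x) × log_10(p(x)/p(x)) = p(x) × log_10(1) = 0, so the sum is 0.
D_KL(P||Q) = 0.0000 dits

When P = Q, the KL divergence is exactly 0, as there is no 'divergence' between identical distributions.

This non-negativity is a fundamental property: relative entropy cannot be negative because it measures how different Q is from P.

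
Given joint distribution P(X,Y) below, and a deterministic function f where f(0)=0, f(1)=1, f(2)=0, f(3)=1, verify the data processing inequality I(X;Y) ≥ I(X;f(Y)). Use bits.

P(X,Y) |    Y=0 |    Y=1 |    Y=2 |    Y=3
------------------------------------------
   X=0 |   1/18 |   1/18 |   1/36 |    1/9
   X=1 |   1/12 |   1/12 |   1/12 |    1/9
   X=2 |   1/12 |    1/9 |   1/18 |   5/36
I(X;Y) = 0.0184, I(X;f(Y)) = 0.0093, inequality holds: 0.0184 ≥ 0.0093

Data Processing Inequality: For any Markov chain X → Y → Z, we have I(X;Y) ≥ I(X;Z).

Here Z = f(Y) is a deterministic function of Y, forming X → Y → Z.

Original I(X;Y) = 0.0184 bits

After applying f:
P(X,Z) where Z=f(Y):
- P(X,Z=0) = P(X,Y=0) + P(X,Y=2)
- P(X,Z=1) = P(X,Y=1) + P(X,Y=3)

I(X;Z) = I(X;f(Y)) = 0.0093 bits

Verification: 0.0184 ≥ 0.0093 ✓

Information cannot be created by processing; the function f can only lose information about X.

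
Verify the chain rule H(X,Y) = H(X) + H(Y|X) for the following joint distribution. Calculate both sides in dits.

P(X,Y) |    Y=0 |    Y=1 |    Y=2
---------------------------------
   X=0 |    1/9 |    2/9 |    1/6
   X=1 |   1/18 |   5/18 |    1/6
H(X,Y) = 0.7348, H(X) = 0.3010, H(Y|X) = 0.4338 (all in dits)

Chain rule: H(X,Y) = H(X) + H(Y|X)

Left side — joint entropy directly:
H(X,Y) = -Σ p(x,y) log p(x,y) = 0.7348 dits

Right side — compute H(Y|X) from the conditional distributions:
P(X) = (1/2, 1/2), so H(X) = 0.3010 dits
H(Y|X) = Σ_x P(X=x) · H(Y|X=x):
  P(Y|X=0) = (2/9, 4/9, 1/3), H(Y|X=0) = 0.4607, weight P(X=0) = 1/2
  P(Y|X=1) = (1/9, 5/9, 1/3), H(Y|X=1) = 0.4069, weight P(X=1) = 1/2
H(Y|X) = 0.4338 dits

H(X) + H(Y|X) = 0.3010 + 0.4338 = 0.7348 dits

Both sides equal 0.7348 dits. ✓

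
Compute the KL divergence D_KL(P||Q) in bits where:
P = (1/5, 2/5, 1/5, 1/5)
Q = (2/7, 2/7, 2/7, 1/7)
0.0854 bits

KL divergence: D_KL(P||Q) = Σ p(x) log(p(x)/q(x))

Computing term by term:
  x=0: 1/5 × log_2[(1/5)/(2/7)] = 1/5 × -0.5146 = -0.1029
  x=1: 2/5 × log_2[(2/5)/(2/7)] = 2/5 × 0.4854 = 0.1942
  x=2: 1/5 × log_2[(1/5)/(2/7)] = 1/5 × -0.5146 = -0.1029
  x=3: 1/5 × log_2[(1/5)/(1/7)] = 1/5 × 0.4854 = 0.0971

D_KL(P||Q) = 0.0854 bits

Note: KL divergence is always non-negative and equals 0 iff P = Q.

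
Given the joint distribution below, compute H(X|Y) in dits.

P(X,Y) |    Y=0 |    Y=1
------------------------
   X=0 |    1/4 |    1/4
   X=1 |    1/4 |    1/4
0.3010 dits

Using the chain rule: H(X|Y) = H(X,Y) - H(Y)

First, compute H(X,Y) = 0.6021 dits

Marginal P(Y) = (1/2, 1/2)
H(Y) = 0.3010 dits

H(X|Y) = H(X,Y) - H(Y) = 0.6021 - 0.3010 = 0.3010 dits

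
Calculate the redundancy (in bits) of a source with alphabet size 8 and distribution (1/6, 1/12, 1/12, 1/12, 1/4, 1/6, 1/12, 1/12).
0.1446 bits

Redundancy measures how far a source is from maximum entropy:
R = H_max - H(X)

Maximum entropy for 8 symbols: H_max = log_2(8) = 3.0000 bits
Actual entropy: H(X) = 2.8554 bits
Redundancy: R = 3.0000 - 2.8554 = 0.1446 bits

This redundancy represents potential for compression: the source could be compressed by 0.1446 bits per symbol.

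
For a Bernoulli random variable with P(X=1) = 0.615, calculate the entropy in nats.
0.6665 nats

The binary entropy function is:
H(p) = -p log(p) - (1-p) log(1-p)

H(0.615) = -0.615 × log_e(0.615) - 0.385 × log_e(0.385)
H(0.615) = 0.6665 nats

Note: Binary entropy is maximized at p=0.5 (H=1 bit) and minimized at p=0 or p=1 (H=0).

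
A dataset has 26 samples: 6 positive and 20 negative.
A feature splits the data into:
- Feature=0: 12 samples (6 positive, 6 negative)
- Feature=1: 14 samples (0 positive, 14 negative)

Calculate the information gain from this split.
0.3178 bits

Information Gain = H(Y) - H(Y|Feature)

Before split:
P(positive) = 6/26 = 0.2308
H(Y) = 0.7793 bits

After split:
Feature=0: H = 1.0000 bits (weight = 12/26)
Feature=1: H = 0.0000 bits (weight = 14/26)
H(Y|Feature) = (12/26)×1.0000 + (14/26)×0.0000 = 0.4615 bits

Information Gain = 0.7793 - 0.4615 = 0.3178 bits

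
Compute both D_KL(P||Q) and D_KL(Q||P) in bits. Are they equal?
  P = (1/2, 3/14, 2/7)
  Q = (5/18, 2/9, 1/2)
D_KL(P||Q) = 0.1821, D_KL(Q||P) = 0.1798

KL divergence is not symmetric: D_KL(P||Q) ≠ D_KL(Q||P) in general.

D_KL(P||Q) = 0.1821 bits
D_KL(Q||P) = 0.1798 bits

No, they are not equal!

This asymmetry is why KL divergence is not a true distance metric.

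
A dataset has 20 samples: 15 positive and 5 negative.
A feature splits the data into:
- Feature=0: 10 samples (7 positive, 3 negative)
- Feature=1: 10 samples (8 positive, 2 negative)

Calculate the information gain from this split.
0.0097 bits

Information Gain = H(Y) - H(Y|Feature)

Before split:
P(positive) = 15/20 = 0.7500
H(Y) = 0.8113 bits

After split:
Feature=0: H = 0.8813 bits (weight = 10/20)
Feature=1: H = 0.7219 bits (weight = 10/20)
H(Y|Feature) = (10/20)×0.8813 + (10/20)×0.7219 = 0.8016 bits

Information Gain = 0.8113 - 0.8016 = 0.0097 bits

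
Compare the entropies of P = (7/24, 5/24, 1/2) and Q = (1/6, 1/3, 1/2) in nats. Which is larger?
P

Computing entropies in nats:
H(P) = 1.0327
H(Q) = 1.0114

Distribution P has higher entropy.

Intuition: The distribution closer to uniform (more spread out) has higher entropy.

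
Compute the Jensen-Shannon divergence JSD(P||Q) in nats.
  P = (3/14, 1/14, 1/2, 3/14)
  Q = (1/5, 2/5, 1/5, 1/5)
0.0966 nats

Jensen-Shannon divergence is:
JSD(P||Q) = 0.5 × D_KL(P||M) + 0.5 × D_KL(Q||M)
where M = 0.5 × (P + Q) is the mixture distribution.

M = 0.5 × (3/14, 1/14, 1/2, 3/14) + 0.5 × (1/5, 2/5, 1/5, 1/5) = (0.207143, 0.235714, 7/20, 0.207143)

D_KL(P||M) = 0.1076 nats
D_KL(Q||M) = 0.0856 nats

JSD(P||Q) = 0.5 × 0.1076 + 0.5 × 0.0856 = 0.0966 nats

Unlike KL divergence, JSD is symmetric and bounded: 0 ≤ JSD ≤ log(2).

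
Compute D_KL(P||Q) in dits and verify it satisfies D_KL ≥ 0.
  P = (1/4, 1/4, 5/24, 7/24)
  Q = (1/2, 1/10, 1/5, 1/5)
0.0757 dits

KL divergence satisfies the Gibbs inequality: D_KL(P||Q) ≥ 0 for all distributions P, Q.

D_KL(P||Q) = Σ p(x) log(p(x)/q(x))
Term by term:
  x=0: 1/4 × log_10[(1/4)/(1/2)] = -0.0753
  x=1: 1/4 × log_10[(1/4)/(1/10)] = 0.0995
  x=2: 5/24 × log_10[(5/24)/(1/5)] = 0.0037
  x=3: 7/24 × log_10[(7/24)/(1/5)] = 0.0478
D_KL(P||Q) = 0.0757 dits

D_KL(P||Q) = 0.0757 ≥ 0 ✓

This non-negativity is a fundamental property: relative entropy cannot be negative because it measures how different Q is from P.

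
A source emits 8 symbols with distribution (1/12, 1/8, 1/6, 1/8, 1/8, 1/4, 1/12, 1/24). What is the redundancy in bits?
0.1556 bits

Redundancy measures how far a source is from maximum entropy:
R = H_max - H(X)

Maximum entropy for 8 symbols: H_max = log_2(8) = 3.0000 bits
Actual entropy: H(X) = 2.8444 bits
Redundancy: R = 3.0000 - 2.8444 = 0.1556 bits

This redundancy represents potential for compression: the source could be compressed by 0.1556 bits per symbol.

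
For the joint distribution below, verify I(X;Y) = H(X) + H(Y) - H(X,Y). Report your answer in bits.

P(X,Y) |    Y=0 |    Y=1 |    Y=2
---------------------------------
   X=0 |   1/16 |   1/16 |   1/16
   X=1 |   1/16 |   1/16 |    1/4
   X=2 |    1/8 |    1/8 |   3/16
I(X;Y) = 0.0524 bits

Mutual information has multiple equivalent forms:
- I(X;Y) = H(X) - H(X|Y)
- I(X;Y) = H(Y) - H(Y|X)
- I(X;Y) = H(X) + H(Y) - H(X,Y)

Computing all quantities:
H(X) = 1.5052, H(Y) = 1.5000, H(X,Y) = 2.9528
H(X|Y) = 1.4528, H(Y|X) = 1.4476

Verification:
H(X) - H(X|Y) = 1.5052 - 1.4528 = 0.0524
H(Y) - H(Y|X) = 1.5000 - 1.4476 = 0.0524
H(X) + H(Y) - H(X,Y) = 1.5052 + 1.5000 - 2.9528 = 0.0524

All forms give I(X;Y) = 0.0524 bits. ✓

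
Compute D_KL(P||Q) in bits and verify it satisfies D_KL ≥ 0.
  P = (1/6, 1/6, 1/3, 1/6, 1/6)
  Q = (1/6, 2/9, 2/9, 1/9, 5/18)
0.1005 bits

KL divergence satisfies the Gibbs inequality: D_KL(P||Q) ≥ 0 for all distributions P, Q.

D_KL(P||Q) = Σ p(x) log(p(x)/q(x))
Term by term:
  x=0: 1/6 × log_2[(1/6)/(1/6)] = 0.0000
  x=1: 1/6 × log_2[(1/6)/(2/9)] = -0.0692
  x=2: 1/3 × log_2[(1/3)/(2/9)] = 0.1950
  x=3: 1/6 × log_2[(1/6)/(1/9)] = 0.0975
  x=4: 1/6 × log_2[(1/6)/(5/18)] = -0.1228
D_KL(P||Q) = 0.1005 bits

D_KL(P||Q) = 0.1005 ≥ 0 ✓

This non-negativity is a fundamental property: relative entropy cannot be negative because it measures how different Q is from P.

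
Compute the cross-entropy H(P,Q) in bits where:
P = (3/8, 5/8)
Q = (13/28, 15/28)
0.9779 bits

Cross-entropy: H(P,Q) = -Σ p(x) log q(x)

Alternatively: H(P,Q) = H(P) + D_KL(P||Q)
H(P) = 0.9544 bits
D_KL(P||Q) = 0.0234 bits

H(P,Q) = 0.9544 + 0.0234 = 0.9779 bits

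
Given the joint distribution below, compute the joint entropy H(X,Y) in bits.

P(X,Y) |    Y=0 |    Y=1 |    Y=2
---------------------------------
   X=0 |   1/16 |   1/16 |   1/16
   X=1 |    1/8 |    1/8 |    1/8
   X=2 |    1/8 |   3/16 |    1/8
3.0778 bits

Joint entropy is H(X,Y) = -Σ_{x,y} p(x,y) log p(x,y).

Summing over all non-zero entries:
H(X,Y) = -[1/16·log_2(1/16) + 1/16·log_2(1/16) + 1/16·log_2(1/16) + 1/8·log_2(1/8) + 1/8·log_2(1/8) + 1/8·log_2(1/8) + 1/8·log_2(1/8) + 3/16·log_2(3/16) + 1/8·log_2(1/8)]
H(X,Y) = 3.0778 bits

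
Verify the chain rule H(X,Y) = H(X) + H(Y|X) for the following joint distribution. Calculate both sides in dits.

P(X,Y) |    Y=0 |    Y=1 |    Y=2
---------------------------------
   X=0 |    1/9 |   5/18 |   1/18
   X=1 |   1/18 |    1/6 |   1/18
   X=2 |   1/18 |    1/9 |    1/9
H(X,Y) = 0.8813, H(X) = 0.4656, H(Y|X) = 0.4157 (all in dits)

Chain rule: H(X,Y) = H(X) + H(Y|X)

Left side — joint entropy directly:
H(X,Y) = -Σ p(x,y) log p(x,y) = 0.8813 dits

Right side — compute H(Y|X) from the conditional distributions:
P(X) = (4/9, 5/18, 5/18), so H(X) = 0.4656 dits
H(Y|X) = Σ_x P(X=x) · H(Y|X=x):
  P(Y|X=0) = (1/4, 5/8, 1/8), H(Y|X=0) = 0.3910, weight P(X=0) = 4/9
  P(Y|X=1) = (1/5, 3/5, 1/5), H(Y|X=1) = 0.4127, weight P(X=1) = 5/18
  P(Y|X=2) = (1/5, 2/5, 2/5), H(Y|X=2) = 0.4581, weight P(X=2) = 5/18
H(Y|X) = 0.4157 dits

H(X) + H(Y|X) = 0.4656 + 0.4157 = 0.8813 dits

Both sides equal 0.8813 dits. ✓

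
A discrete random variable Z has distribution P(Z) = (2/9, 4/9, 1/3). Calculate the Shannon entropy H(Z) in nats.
1.0609 nats

Shannon entropy is H(X) = -Σ p(x) log p(x).

For P = (2/9, 4/9, 1/3):
H = -2/9 × log_e(2/9) -4/9 × log_e(4/9) -1/3 × log_e(1/3)
H = 1.0609 nats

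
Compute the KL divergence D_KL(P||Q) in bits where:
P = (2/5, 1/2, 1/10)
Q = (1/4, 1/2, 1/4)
0.1390 bits

KL divergence: D_KL(P||Q) = Σ p(x) log(p(x)/q(x))

Computing term by term:
  x=0: 2/5 × log_2[(2/5)/(1/4)] = 2/5 × 0.6781 = 0.2712
  x=1: 1/2 × log_2[(1/2)/(1/2)] = 1/2 × 0.0000 = 0.0000
  x=2: 1/10 × log_2[(1/10)/(1/4)] = 1/10 × -1.3219 = -0.1322

D_KL(P||Q) = 0.1390 bits

Note: KL divergence is always non-negative and equals 0 iff P = Q.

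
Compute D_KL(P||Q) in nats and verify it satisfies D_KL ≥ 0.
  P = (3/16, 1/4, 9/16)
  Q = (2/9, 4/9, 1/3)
0.1186 nats

KL divergence satisfies the Gibbs inequality: D_KL(P||Q) ≥ 0 for all distributions P, Q.

D_KL(P||Q) = Σ p(x) log(p(x)/q(x))
Term by term:
  x=0: 3/16 × log_e[(3/16)/(2/9)] = -0.0319
  x=1: 1/4 × log_e[(1/4)/(4/9)] = -0.1438
  x=2: 9/16 × log_e[(9/16)/(1/3)] = 0.2943
D_KL(P||Q) = 0.1186 nats

D_KL(P||Q) = 0.1186 ≥ 0 ✓

This non-negativity is a fundamental property: relative entropy cannot be negative because it measures how different Q is from P.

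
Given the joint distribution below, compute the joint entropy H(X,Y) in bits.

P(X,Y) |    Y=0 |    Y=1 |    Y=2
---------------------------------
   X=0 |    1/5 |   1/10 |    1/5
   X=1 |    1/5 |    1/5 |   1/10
2.5219 bits

Joint entropy is H(X,Y) = -Σ_{x,y} p(x,y) log p(x,y).

Summing over all non-zero entries:
H(X,Y) = -[1/5·log_2(1/5) + 1/10·log_2(1/10) + 1/5·log_2(1/5) + 1/5·log_2(1/5) + 1/5·log_2(1/5) + 1/10·log_2(1/10)]
H(X,Y) = 2.5219 bits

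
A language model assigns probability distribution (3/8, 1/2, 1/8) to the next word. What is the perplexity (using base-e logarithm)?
2.6494

Perplexity is e^H (or exp(H) for natural log).

First, H = -Σ p log p = 0.9743 nats
Perplexity = e^0.9743 = 2.6494

Interpretation: The model's uncertainty is equivalent to choosing uniformly among 2.6 options.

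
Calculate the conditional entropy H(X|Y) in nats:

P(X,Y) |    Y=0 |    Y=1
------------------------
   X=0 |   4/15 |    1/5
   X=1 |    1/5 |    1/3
0.6715 nats

Using the chain rule: H(X|Y) = H(X,Y) - H(Y)

First, compute H(X,Y) = 1.3624 nats

Marginal P(Y) = (7/15, 8/15)
H(Y) = 0.6909 nats

H(X|Y) = H(X,Y) - H(Y) = 1.3624 - 0.6909 = 0.6715 nats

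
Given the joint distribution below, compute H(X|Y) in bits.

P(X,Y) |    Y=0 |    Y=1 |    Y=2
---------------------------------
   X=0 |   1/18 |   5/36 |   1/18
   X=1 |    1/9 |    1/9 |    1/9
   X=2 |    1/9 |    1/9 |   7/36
1.5047 bits

Using the chain rule: H(X|Y) = H(X,Y) - H(Y)

First, compute H(X,Y) = 3.0793 bits

Marginal P(Y) = (5/18, 13/36, 13/36)
H(Y) = 1.5746 bits

H(X|Y) = H(X,Y) - H(Y) = 3.0793 - 1.5746 = 1.5047 bits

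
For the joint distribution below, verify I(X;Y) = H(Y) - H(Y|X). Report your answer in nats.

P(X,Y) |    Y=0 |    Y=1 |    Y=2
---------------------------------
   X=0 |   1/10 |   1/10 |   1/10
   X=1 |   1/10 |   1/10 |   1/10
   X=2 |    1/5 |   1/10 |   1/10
I(X;Y) = 0.0138 nats

Mutual information has multiple equivalent forms:
- I(X;Y) = H(X) - H(X|Y)
- I(X;Y) = H(Y) - H(Y|X)
- I(X;Y) = H(X) + H(Y) - H(X,Y)

Computing all quantities:
H(X) = 1.0889, H(Y) = 1.0889, H(X,Y) = 2.1640
H(X|Y) = 1.0751, H(Y|X) = 1.0751

Verification:
H(X) - H(X|Y) = 1.0889 - 1.0751 = 0.0138
H(Y) - H(Y|X) = 1.0889 - 1.0751 = 0.0138
H(X) + H(Y) - H(X,Y) = 1.0889 + 1.0889 - 2.1640 = 0.0138

All forms give I(X;Y) = 0.0138 nats. ✓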